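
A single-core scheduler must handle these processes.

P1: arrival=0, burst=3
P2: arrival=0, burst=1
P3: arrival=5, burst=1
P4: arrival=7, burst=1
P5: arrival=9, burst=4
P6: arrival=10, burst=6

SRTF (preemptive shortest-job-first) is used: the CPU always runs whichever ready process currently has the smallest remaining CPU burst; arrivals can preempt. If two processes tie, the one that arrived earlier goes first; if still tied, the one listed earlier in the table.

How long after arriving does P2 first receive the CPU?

0

Gantt: | P2 0-1 | P1 1-4 | idle 4-5 | P3 5-6 | idle 6-7 | P4 7-8 | idle 8-9 | P5 9-13 | P6 13-19 |
Completion: P1=4  P2=1  P3=6  P4=8  P5=13  P6=19
Turnaround (C−A): P1=4  P2=1  P3=1  P4=1  P5=4  P6=9
Response(P2) = first start − arrival = 0 − 0 = 0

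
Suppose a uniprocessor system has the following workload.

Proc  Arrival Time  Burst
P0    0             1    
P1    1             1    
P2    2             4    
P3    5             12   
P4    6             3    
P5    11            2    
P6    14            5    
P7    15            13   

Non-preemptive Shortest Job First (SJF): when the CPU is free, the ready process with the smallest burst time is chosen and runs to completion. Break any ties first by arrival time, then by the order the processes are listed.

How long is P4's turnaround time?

Timeline: | P0 0-1 | P1 1-2 | P2 2-6 | P4 6-9 | P3 9-21 | P5 21-23 | P6 23-28 | P7 28-41 |
Completion: P0=1  P1=2  P2=6  P3=21  P4=9  P5=23  P6=28  P7=41
Turnaround(P4) = completion − arrival = 9 − 6 = 3

3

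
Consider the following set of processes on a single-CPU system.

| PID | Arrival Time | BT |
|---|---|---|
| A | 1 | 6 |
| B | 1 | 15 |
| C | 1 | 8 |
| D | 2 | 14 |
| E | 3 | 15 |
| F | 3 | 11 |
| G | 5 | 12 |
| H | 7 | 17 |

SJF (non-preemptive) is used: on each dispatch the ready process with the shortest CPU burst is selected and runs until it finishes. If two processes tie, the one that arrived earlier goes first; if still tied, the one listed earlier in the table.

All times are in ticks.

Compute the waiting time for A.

0

Gantt: | idle 0-1 | A 1-7 | C 7-15 | F 15-26 | G 26-38 | D 38-52 | B 52-67 | E 67-82 | H 82-99 |
Completion: A=7  B=67  C=15  D=52  E=82  F=26  G=38  H=99
Turnaround (C−A): A=6  B=66  C=14  D=50  E=79  F=23  G=33  H=92
Waiting(A) = turnaround − burst = 6 − 6 = 0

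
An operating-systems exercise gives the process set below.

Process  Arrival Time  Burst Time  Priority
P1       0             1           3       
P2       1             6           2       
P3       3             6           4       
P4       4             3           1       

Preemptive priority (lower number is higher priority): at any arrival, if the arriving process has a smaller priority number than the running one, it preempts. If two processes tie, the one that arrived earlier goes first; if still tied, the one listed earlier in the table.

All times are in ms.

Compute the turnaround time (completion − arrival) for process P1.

Schedule: | P1 0-1 | P2 1-4 | P4 4-7 | P2 7-10 | P3 10-16 |
Completion: P1=1  P2=10  P3=16  P4=7
Turnaround (C−A): P1=1  P2=9  P3=13  P4=3
Turnaround(P1) = completion − arrival = 1 − 0 = 1

1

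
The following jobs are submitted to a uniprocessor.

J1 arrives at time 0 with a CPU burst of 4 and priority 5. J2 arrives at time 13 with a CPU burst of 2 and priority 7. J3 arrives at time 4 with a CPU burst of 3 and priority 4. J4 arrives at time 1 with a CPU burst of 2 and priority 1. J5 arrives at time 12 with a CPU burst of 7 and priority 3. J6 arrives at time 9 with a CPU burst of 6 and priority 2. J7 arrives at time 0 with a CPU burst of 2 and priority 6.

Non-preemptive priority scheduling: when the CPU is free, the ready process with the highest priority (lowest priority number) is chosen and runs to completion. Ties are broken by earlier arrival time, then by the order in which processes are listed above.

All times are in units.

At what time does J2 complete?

Timeline: | J1 0-4 | J4 4-6 | J3 6-9 | J6 9-15 | J5 15-22 | J7 22-24 | J2 24-26 |
Completion: J1=4  J2=26  J3=9  J4=6  J5=22  J6=15  J7=24

26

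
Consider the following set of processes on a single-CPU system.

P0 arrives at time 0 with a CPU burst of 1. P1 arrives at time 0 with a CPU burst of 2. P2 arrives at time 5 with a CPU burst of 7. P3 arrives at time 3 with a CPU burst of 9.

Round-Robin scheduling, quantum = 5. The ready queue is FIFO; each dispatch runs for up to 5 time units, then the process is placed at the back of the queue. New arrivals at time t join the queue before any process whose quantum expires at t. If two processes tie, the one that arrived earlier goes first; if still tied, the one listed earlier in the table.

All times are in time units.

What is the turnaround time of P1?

Schedule: | P0 0-1 | P1 1-3 | P3 3-8 | P2 8-13 | P3 13-17 | P2 17-19 |
Completion: P0=1  P1=3  P2=19  P3=17
Turnaround (C−A): P0=1  P1=3  P2=14  P3=14
Turnaround(P1) = completion − arrival = 3 − 0 = 3

3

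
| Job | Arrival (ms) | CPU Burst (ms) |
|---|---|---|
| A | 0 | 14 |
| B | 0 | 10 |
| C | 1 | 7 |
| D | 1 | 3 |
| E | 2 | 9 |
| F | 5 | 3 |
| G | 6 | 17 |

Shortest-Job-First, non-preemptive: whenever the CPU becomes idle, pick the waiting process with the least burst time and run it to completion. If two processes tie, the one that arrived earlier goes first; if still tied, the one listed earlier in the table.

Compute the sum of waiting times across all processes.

125

Schedule: | B 0-10 | D 10-13 | F 13-16 | C 16-23 | E 23-32 | A 32-46 | G 46-63 |
Completion: A=46  B=10  C=23  D=13  E=32  F=16  G=63
Waiting = turnaround − burst: A=32, B=0, C=15, D=9, E=21, F=8, G=40
Total waiting = 32 + 0 + 15 + 9 + 21 + 8 + 40 = 125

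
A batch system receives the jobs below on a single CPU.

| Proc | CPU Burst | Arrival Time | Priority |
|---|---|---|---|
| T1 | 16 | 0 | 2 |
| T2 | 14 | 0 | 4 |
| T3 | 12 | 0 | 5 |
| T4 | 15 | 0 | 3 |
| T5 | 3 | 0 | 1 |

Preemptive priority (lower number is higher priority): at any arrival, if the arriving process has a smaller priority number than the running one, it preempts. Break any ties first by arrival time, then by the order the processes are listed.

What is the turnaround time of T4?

34

Timeline: | T5 0-3 | T1 3-19 | T4 19-34 | T2 34-48 | T3 48-60 |
Completion: T1=19  T2=48  T3=60  T4=34  T5=3
Turnaround(T4) = completion − arrival = 34 − 0 = 34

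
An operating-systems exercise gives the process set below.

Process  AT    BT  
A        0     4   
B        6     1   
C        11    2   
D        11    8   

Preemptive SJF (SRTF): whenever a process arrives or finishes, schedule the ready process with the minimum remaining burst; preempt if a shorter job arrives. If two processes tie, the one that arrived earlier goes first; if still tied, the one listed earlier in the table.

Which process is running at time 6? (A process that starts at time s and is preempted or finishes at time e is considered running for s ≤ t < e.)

Schedule: | A 0-4 | idle 4-6 | B 6-7 | idle 7-11 | C 11-13 | D 13-21 |
Completion: A=4  B=7  C=13  D=21
Turnaround (C−A): A=4  B=1  C=2  D=10

B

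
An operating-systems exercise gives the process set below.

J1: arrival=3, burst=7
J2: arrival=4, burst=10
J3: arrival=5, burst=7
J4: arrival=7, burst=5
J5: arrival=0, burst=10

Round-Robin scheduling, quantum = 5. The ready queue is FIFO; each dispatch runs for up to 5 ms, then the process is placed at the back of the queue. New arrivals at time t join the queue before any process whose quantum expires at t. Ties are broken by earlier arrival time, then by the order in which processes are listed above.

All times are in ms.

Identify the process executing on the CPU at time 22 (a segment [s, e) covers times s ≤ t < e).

J5

Gantt: | J5 0-5 | J1 5-10 | J2 10-15 | J3 15-20 | J5 20-25 | J4 25-30 | J1 30-32 | J2 32-37 | J3 37-39 |
Completion: J1=32  J2=37  J3=39  J4=30  J5=25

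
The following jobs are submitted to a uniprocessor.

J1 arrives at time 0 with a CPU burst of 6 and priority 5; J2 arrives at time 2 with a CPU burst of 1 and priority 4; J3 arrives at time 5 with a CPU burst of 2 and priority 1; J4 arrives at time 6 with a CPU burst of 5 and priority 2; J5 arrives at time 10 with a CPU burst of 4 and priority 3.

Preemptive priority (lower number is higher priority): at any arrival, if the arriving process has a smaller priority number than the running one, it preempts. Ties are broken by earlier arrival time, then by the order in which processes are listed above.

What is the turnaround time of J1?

18

Schedule: | J1 0-2 | J2 2-3 | J1 3-5 | J3 5-7 | J4 7-12 | J5 12-16 | J1 16-18 |
Completion: J1=18  J2=3  J3=7  J4=12  J5=16
Turnaround (C−A): J1=18  J2=1  J3=2  J4=6  J5=6
Turnaround(J1) = completion − arrival = 18 − 0 = 18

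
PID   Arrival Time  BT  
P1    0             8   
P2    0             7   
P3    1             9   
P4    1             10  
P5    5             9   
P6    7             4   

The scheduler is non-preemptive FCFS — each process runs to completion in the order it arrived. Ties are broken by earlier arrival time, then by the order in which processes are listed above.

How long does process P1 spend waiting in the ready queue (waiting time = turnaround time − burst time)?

Schedule: | P1 0-8 | P2 8-15 | P3 15-24 | P4 24-34 | P5 34-43 | P6 43-47 |
Completion: P1=8  P2=15  P3=24  P4=34  P5=43  P6=47
Turnaround (C−A): P1=8  P2=15  P3=23  P4=33  P5=38  P6=40
Waiting(P1) = turnaround − burst = 8 − 8 = 0

0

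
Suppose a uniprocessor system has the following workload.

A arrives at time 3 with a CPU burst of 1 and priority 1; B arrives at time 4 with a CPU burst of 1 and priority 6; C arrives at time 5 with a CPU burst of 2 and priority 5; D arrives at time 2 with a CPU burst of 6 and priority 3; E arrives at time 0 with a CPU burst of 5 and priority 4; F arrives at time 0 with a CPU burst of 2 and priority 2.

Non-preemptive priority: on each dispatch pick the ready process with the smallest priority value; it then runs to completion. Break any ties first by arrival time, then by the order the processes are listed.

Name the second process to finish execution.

Schedule: | F 0-2 | D 2-8 | A 8-9 | E 9-14 | C 14-16 | B 16-17 |
Completion: A=9  B=17  C=16  D=8  E=14  F=2
Finish order: F → D → A → E → C → B

D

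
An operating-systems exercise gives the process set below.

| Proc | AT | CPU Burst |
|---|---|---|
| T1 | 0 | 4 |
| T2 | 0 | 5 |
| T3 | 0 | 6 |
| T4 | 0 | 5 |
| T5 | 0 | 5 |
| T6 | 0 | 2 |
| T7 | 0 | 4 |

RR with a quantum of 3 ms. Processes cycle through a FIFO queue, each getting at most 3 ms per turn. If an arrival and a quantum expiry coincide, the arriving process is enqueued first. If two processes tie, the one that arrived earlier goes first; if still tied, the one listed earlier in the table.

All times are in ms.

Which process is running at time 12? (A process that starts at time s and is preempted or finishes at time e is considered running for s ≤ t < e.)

T5

Schedule: | T1 0-3 | T2 3-6 | T3 6-9 | T4 9-12 | T5 12-15 | T6 15-17 | T7 17-20 | T1 20-21 | T2 21-23 | T3 23-26 | T4 26-28 | T5 28-30 | T7 30-31 |
Completion: T1=21  T2=23  T3=26  T4=28  T5=30  T6=17  T7=31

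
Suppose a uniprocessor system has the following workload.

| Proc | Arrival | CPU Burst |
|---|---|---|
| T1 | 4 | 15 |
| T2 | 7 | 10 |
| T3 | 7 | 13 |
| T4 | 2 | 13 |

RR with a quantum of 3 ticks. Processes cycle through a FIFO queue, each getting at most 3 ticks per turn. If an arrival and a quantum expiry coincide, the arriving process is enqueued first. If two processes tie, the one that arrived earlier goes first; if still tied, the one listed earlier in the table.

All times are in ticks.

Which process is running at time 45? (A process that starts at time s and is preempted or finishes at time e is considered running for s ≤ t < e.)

Timeline: | idle 0-2 | T4 2-5 | T1 5-8 | T4 8-11 | T2 11-14 | T3 14-17 | T1 17-20 | T4 20-23 | T2 23-26 | T3 26-29 | T1 29-32 | T4 32-35 | T2 35-38 | T3 38-41 | T1 41-44 | T4 44-45 | T2 45-46 | T3 46-49 | T1 49-52 | T3 52-53 |
Completion: T1=52  T2=46  T3=53  T4=45
Turnaround (C−A): T1=48  T2=39  T3=46  T4=43

T2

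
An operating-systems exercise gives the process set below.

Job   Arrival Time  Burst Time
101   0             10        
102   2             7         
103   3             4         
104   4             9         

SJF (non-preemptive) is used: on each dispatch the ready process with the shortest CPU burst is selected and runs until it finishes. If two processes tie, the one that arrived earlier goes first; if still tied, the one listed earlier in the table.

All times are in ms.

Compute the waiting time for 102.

12

Schedule: | 101 0-10 | 103 10-14 | 102 14-21 | 104 21-30 |
Completion: 101=10  102=21  103=14  104=30
Waiting(102) = turnaround − burst = 19 − 7 = 12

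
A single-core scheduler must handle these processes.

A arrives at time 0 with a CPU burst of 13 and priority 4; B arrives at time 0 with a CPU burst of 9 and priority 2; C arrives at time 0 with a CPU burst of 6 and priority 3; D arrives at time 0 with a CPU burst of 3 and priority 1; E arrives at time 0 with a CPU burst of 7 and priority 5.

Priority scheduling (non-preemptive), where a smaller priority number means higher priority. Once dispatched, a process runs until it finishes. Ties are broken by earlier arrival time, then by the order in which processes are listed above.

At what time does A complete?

Gantt: | D 0-3 | B 3-12 | C 12-18 | A 18-31 | E 31-38 |
Completion: A=31  B=12  C=18  D=3  E=38
Turnaround (C−A): A=31  B=12  C=18  D=3  E=38

31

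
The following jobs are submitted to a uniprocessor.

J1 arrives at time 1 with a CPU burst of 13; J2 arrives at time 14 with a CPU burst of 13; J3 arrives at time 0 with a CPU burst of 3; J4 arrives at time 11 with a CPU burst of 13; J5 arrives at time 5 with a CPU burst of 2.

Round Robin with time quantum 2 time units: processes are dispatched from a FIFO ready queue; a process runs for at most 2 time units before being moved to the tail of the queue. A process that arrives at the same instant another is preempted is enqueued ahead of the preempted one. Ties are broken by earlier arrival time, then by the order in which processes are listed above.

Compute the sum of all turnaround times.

Timeline: | J3 0-2 | J1 2-4 | J3 4-5 | J1 5-7 | J5 7-9 | J1 9-11 | J4 11-13 | J1 13-15 | J4 15-17 | J2 17-19 | J1 19-21 | J4 21-23 | J2 23-25 | J1 25-27 | J4 27-29 | J2 29-31 | J1 31-32 | J4 32-34 | J2 34-36 | J4 36-38 | J2 38-40 | J4 40-41 | J2 41-44 |
Completion: J1=32  J2=44  J3=5  J4=41  J5=9
Turnaround = completion − arrival: J1=31, J2=30, J3=5, J4=30, J5=4
Total turnaround = 31 + 30 + 5 + 30 + 4 = 100

100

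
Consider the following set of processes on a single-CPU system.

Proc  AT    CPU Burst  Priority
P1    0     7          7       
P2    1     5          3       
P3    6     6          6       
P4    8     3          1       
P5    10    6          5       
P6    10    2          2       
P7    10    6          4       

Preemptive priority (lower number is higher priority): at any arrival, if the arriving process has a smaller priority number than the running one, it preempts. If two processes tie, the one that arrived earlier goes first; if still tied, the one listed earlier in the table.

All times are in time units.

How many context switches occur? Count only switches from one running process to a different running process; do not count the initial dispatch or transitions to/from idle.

Gantt: | P1 0-1 | P2 1-6 | P3 6-8 | P4 8-11 | P6 11-13 | P7 13-19 | P5 19-25 | P3 25-29 | P1 29-35 |
Completion: P1=35  P2=6  P3=29  P4=11  P5=25  P6=13  P7=19
Turnaround (C−A): P1=35  P2=5  P3=23  P4=3  P5=15  P6=3  P7=9

8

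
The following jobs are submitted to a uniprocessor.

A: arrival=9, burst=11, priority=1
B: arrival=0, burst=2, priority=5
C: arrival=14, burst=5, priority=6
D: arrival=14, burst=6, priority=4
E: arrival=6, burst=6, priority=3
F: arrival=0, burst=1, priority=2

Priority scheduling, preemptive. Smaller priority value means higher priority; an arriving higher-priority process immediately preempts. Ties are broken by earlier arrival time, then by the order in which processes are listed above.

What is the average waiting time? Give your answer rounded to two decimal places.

6.00

Gantt: | F 0-1 | B 1-3 | idle 3-6 | E 6-9 | A 9-20 | E 20-23 | D 23-29 | C 29-34 |
Completion: A=20  B=3  C=34  D=29  E=23  F=1
Waiting times: A=0, B=1, C=15, D=9, E=11, F=0
Average waiting = (0+1+15+9+11+0) / 6 = 36/6 = 6.00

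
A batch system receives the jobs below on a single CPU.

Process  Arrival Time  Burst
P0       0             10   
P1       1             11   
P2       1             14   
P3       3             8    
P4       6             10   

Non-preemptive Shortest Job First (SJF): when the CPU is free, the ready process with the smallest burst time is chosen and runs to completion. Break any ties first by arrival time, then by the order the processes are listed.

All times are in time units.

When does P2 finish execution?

53

Schedule: | P0 0-10 | P3 10-18 | P4 18-28 | P1 28-39 | P2 39-53 |
Completion: P0=10  P1=39  P2=53  P3=18  P4=28
Turnaround (C−A): P0=10  P1=38  P2=52  P3=15  P4=22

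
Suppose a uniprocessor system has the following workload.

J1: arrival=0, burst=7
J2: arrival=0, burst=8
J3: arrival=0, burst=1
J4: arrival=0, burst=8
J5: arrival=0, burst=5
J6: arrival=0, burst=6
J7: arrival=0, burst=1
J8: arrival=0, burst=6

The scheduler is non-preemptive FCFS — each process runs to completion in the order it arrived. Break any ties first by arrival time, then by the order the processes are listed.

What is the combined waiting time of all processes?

Gantt: | J1 0-7 | J2 7-15 | J3 15-16 | J4 16-24 | J5 24-29 | J6 29-35 | J7 35-36 | J8 36-42 |
Completion: J1=7  J2=15  J3=16  J4=24  J5=29  J6=35  J7=36  J8=42
Waiting = turnaround − burst: J1=0, J2=7, J3=15, J4=16, J5=24, J6=29, J7=35, J8=36
Total waiting = 0 + 7 + 15 + 16 + 24 + 29 + 35 + 36 = 162

162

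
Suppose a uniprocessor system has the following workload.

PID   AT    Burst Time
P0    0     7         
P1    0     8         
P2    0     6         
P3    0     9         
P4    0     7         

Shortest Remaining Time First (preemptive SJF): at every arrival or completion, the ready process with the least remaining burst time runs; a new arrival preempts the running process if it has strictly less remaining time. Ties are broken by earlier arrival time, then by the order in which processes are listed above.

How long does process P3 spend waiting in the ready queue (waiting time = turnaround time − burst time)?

Schedule: | P2 0-6 | P0 6-13 | P4 13-20 | P1 20-28 | P3 28-37 |
Completion: P0=13  P1=28  P2=6  P3=37  P4=20
Turnaround (C−A): P0=13  P1=28  P2=6  P3=37  P4=20
Waiting(P3) = turnaround − burst = 37 − 9 = 28

28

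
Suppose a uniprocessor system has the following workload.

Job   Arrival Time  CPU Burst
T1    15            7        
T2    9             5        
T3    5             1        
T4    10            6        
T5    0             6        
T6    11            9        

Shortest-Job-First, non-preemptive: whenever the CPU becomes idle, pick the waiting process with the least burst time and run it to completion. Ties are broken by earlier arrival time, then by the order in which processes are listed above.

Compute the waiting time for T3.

Gantt: | T5 0-6 | T3 6-7 | idle 7-9 | T2 9-14 | T4 14-20 | T1 20-27 | T6 27-36 |
Completion: T1=27  T2=14  T3=7  T4=20  T5=6  T6=36
Turnaround (C−A): T1=12  T2=5  T3=2  T4=10  T5=6  T6=25
Waiting(T3) = turnaround − burst = 2 − 1 = 1

1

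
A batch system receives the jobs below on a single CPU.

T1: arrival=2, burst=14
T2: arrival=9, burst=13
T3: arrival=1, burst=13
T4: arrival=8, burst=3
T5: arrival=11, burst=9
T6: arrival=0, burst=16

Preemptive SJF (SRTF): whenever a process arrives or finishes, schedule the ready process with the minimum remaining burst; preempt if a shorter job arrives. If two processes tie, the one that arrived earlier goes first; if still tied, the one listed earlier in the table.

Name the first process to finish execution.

T4

Gantt: | T6 0-1 | T3 1-8 | T4 8-11 | T3 11-17 | T5 17-26 | T2 26-39 | T1 39-53 | T6 53-68 |
Completion: T1=53  T2=39  T3=17  T4=11  T5=26  T6=68
Finish order: T4 → T3 → T5 → T2 → T1 → T6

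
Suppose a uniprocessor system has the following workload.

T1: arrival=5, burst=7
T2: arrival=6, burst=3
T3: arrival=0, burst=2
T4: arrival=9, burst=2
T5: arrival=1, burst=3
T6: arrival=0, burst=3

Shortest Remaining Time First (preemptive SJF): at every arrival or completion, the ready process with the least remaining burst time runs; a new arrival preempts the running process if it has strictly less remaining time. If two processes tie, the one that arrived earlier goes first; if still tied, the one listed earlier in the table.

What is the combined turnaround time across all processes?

Gantt: | T3 0-2 | T6 2-5 | T5 5-8 | T2 8-11 | T4 11-13 | T1 13-20 |
Completion: T1=20  T2=11  T3=2  T4=13  T5=8  T6=5
Turnaround (C−A): T1=15  T2=5  T3=2  T4=4  T5=7  T6=5
Turnaround = completion − arrival: T1=15, T2=5, T3=2, T4=4, T5=7, T6=5
Total turnaround = 15 + 5 + 2 + 4 + 7 + 5 = 38

38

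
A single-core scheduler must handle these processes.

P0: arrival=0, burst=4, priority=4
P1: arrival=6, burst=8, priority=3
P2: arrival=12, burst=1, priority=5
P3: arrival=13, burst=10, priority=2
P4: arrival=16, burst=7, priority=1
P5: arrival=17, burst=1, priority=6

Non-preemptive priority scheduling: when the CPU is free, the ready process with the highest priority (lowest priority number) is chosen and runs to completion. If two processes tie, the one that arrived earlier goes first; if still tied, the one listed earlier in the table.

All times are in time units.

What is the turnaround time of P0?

Gantt: | P0 0-4 | idle 4-6 | P1 6-14 | P3 14-24 | P4 24-31 | P2 31-32 | P5 32-33 |
Completion: P0=4  P1=14  P2=32  P3=24  P4=31  P5=33
Turnaround (C−A): P0=4  P1=8  P2=20  P3=11  P4=15  P5=16
Turnaround(P0) = completion − arrival = 4 − 0 = 4

4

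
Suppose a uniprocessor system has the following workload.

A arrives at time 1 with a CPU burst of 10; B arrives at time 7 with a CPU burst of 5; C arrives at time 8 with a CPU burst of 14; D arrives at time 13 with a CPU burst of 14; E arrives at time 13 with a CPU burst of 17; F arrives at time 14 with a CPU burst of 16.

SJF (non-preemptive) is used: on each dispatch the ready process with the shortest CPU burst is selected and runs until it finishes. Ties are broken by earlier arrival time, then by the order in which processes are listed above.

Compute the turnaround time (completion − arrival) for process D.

Schedule: | idle 0-1 | A 1-11 | B 11-16 | C 16-30 | D 30-44 | F 44-60 | E 60-77 |
Completion: A=11  B=16  C=30  D=44  E=77  F=60
Turnaround (C−A): A=10  B=9  C=22  D=31  E=64  F=46
Turnaround(D) = completion − arrival = 44 − 13 = 31

31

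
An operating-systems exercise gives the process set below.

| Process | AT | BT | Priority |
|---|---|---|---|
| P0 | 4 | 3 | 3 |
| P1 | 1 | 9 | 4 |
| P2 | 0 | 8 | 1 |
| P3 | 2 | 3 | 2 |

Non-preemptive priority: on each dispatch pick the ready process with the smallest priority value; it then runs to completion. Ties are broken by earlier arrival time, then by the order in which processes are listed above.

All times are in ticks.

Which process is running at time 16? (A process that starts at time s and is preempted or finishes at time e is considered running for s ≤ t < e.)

P1

Timeline: | P2 0-8 | P3 8-11 | P0 11-14 | P1 14-23 |
Completion: P0=14  P1=23  P2=8  P3=11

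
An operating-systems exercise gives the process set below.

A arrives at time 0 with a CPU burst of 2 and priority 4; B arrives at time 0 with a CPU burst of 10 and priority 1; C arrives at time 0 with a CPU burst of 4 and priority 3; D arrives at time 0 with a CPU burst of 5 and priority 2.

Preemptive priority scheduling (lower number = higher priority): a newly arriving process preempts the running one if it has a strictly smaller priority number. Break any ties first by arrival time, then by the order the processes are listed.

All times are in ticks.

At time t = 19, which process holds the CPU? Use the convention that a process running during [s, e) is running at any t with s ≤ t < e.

A

Timeline: | B 0-10 | D 10-15 | C 15-19 | A 19-21 |
Completion: A=21  B=10  C=19  D=15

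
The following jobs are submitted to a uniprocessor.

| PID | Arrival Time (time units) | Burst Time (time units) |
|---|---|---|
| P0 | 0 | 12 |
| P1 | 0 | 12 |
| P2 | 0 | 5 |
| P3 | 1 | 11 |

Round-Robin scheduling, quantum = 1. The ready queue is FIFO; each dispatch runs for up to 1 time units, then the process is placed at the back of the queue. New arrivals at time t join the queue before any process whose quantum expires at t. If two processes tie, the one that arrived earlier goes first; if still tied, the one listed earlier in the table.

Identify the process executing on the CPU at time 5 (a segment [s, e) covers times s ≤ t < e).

P1

Schedule: | P0 0-1 | P1 1-2 | P2 2-3 | P3 3-4 | P0 4-5 | P1 5-6 | P2 6-7 | P3 7-8 | P0 8-9 | P1 9-10 | P2 10-11 | P3 11-12 | P0 12-13 | P1 13-14 | P2 14-15 | P3 15-16 | P0 16-17 | P1 17-18 | P2 18-19 | P3 19-20 | P0 20-21 | P1 21-22 | P3 22-23 | P0 23-24 | P1 24-25 | P3 25-26 | P0 26-27 | P1 27-28 | P3 28-29 | P0 29-30 | P1 30-31 | P3 31-32 | P0 32-33 | P1 33-34 | P3 34-35 | P0 35-36 | P1 36-37 | P3 37-38 | P0 38-39 | P1 39-40 |
Completion: P0=39  P1=40  P2=19  P3=38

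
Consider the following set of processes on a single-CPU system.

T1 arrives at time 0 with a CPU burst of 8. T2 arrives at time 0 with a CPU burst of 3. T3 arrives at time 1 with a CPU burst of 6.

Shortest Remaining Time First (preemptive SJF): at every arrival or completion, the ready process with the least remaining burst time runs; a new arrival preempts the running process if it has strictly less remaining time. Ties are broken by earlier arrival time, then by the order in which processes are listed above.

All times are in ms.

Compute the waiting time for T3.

Schedule: | T2 0-3 | T3 3-9 | T1 9-17 |
Completion: T1=17  T2=3  T3=9
Turnaround (C−A): T1=17  T2=3  T3=8
Waiting(T3) = turnaround − burst = 8 − 6 = 2

2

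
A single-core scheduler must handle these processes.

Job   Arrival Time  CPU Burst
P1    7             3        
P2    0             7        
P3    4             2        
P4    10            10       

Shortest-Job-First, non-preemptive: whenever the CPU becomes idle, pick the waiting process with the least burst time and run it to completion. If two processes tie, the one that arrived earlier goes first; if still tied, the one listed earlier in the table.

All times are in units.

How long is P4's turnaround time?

12

Gantt: | P2 0-7 | P3 7-9 | P1 9-12 | P4 12-22 |
Completion: P1=12  P2=7  P3=9  P4=22
Turnaround (C−A): P1=5  P2=7  P3=5  P4=12
Turnaround(P4) = completion − arrival = 22 − 10 = 12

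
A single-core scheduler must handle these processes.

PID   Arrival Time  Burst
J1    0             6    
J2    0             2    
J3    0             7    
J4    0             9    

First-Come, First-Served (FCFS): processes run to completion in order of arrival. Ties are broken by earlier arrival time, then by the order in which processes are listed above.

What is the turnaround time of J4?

24

Schedule: | J1 0-6 | J2 6-8 | J3 8-15 | J4 15-24 |
Completion: J1=6  J2=8  J3=15  J4=24
Turnaround(J4) = completion − arrival = 24 − 0 = 24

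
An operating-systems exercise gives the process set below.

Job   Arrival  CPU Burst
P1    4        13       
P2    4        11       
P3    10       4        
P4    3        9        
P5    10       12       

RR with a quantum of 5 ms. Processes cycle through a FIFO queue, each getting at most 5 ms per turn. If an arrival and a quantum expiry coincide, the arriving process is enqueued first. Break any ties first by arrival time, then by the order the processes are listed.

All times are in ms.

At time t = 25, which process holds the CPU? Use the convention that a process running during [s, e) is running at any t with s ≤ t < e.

Gantt: | idle 0-3 | P4 3-8 | P1 8-13 | P2 13-18 | P4 18-22 | P3 22-26 | P5 26-31 | P1 31-36 | P2 36-41 | P5 41-46 | P1 46-49 | P2 49-50 | P5 50-52 |
Completion: P1=49  P2=50  P3=26  P4=22  P5=52
Turnaround (C−A): P1=45  P2=46  P3=16  P4=19  P5=42

P3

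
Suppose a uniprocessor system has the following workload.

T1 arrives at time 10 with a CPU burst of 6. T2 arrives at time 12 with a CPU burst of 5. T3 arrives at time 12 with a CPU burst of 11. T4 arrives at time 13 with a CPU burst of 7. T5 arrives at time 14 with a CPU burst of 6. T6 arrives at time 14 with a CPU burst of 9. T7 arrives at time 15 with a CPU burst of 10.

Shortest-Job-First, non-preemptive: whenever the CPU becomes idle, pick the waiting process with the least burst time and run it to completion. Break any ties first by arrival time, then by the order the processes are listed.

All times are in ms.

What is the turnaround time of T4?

21

Gantt: | idle 0-10 | T1 10-16 | T2 16-21 | T5 21-27 | T4 27-34 | T6 34-43 | T7 43-53 | T3 53-64 |
Completion: T1=16  T2=21  T3=64  T4=34  T5=27  T6=43  T7=53
Turnaround(T4) = completion − arrival = 34 − 13 = 21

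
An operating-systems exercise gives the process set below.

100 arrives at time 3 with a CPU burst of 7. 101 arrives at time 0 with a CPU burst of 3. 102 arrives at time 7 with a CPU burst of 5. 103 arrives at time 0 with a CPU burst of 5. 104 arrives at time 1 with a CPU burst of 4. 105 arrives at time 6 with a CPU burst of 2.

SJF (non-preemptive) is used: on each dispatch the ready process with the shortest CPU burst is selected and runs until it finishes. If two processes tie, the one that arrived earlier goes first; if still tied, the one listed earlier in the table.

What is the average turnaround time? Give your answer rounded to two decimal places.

10.17

Timeline: | 101 0-3 | 104 3-7 | 105 7-9 | 103 9-14 | 102 14-19 | 100 19-26 |
Completion: 100=26  101=3  102=19  103=14  104=7  105=9
Turnaround times: 100=23, 101=3, 102=12, 103=14, 104=6, 105=3
Average turnaround = (23+3+12+14+6+3) / 6 = 61/6 = 10.17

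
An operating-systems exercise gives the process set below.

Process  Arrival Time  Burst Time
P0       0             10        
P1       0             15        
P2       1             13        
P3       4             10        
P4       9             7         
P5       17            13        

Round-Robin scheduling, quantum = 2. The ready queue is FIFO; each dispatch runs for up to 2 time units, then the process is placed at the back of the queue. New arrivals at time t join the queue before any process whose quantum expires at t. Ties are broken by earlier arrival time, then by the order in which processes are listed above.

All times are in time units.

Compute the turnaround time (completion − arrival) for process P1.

65

Gantt: | P0 0-2 | P1 2-4 | P2 4-6 | P0 6-8 | P3 8-10 | P1 10-12 | P2 12-14 | P0 14-16 | P4 16-18 | P3 18-20 | P1 20-22 | P2 22-24 | P0 24-26 | P5 26-28 | P4 28-30 | P3 30-32 | P1 32-34 | P2 34-36 | P0 36-38 | P5 38-40 | P4 40-42 | P3 42-44 | P1 44-46 | P2 46-48 | P5 48-50 | P4 50-51 | P3 51-53 | P1 53-55 | P2 55-57 | P5 57-59 | P1 59-61 | P2 61-62 | P5 62-64 | P1 64-65 | P5 65-68 |
Completion: P0=38  P1=65  P2=62  P3=53  P4=51  P5=68
Turnaround (C−A): P0=38  P1=65  P2=61  P3=49  P4=42  P5=51
Turnaround(P1) = completion − arrival = 65 − 0 = 65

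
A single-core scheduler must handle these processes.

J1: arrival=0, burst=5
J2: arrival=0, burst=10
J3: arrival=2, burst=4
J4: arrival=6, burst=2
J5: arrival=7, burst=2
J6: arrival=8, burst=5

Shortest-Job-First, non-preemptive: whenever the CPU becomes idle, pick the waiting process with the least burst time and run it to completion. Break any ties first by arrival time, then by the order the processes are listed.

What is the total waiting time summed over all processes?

33

Schedule: | J1 0-5 | J3 5-9 | J4 9-11 | J5 11-13 | J6 13-18 | J2 18-28 |
Completion: J1=5  J2=28  J3=9  J4=11  J5=13  J6=18
Turnaround (C−A): J1=5  J2=28  J3=7  J4=5  J5=6  J6=10
Waiting = turnaround − burst: J1=0, J2=18, J3=3, J4=3, J5=4, J6=5
Total waiting = 0 + 18 + 3 + 3 + 4 + 5 = 33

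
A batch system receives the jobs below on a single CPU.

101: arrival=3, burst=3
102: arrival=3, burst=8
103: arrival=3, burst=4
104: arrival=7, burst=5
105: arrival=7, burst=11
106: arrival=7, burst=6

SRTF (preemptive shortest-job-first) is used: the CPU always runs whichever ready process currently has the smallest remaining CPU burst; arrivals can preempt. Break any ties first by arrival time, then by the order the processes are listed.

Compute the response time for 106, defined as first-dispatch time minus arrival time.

Timeline: | idle 0-3 | 101 3-6 | 103 6-10 | 104 10-15 | 106 15-21 | 102 21-29 | 105 29-40 |
Completion: 101=6  102=29  103=10  104=15  105=40  106=21
Response(106) = first start − arrival = 15 − 7 = 8

8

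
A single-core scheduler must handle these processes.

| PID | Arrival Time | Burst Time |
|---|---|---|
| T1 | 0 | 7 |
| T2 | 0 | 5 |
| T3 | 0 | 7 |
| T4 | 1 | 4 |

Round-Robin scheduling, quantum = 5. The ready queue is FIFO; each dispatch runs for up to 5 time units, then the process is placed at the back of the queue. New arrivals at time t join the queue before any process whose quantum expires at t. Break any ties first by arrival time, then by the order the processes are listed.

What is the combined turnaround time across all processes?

72

Schedule: | T1 0-5 | T2 5-10 | T3 10-15 | T4 15-19 | T1 19-21 | T3 21-23 |
Completion: T1=21  T2=10  T3=23  T4=19
Turnaround (C−A): T1=21  T2=10  T3=23  T4=18
Turnaround = completion − arrival: T1=21, T2=10, T3=23, T4=18
Total turnaround = 21 + 10 + 23 + 18 = 72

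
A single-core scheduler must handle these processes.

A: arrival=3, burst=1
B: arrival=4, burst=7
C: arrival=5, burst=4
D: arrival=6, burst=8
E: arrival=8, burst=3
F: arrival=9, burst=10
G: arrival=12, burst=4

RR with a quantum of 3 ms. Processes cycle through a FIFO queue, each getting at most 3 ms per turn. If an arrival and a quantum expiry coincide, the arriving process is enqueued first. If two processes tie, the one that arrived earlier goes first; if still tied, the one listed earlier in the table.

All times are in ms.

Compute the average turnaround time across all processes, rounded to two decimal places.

19.86

Gantt: | idle 0-3 | A 3-4 | B 4-7 | C 7-10 | D 10-13 | B 13-16 | E 16-19 | F 19-22 | C 22-23 | G 23-26 | D 26-29 | B 29-30 | F 30-33 | G 33-34 | D 34-36 | F 36-40 |
Completion: A=4  B=30  C=23  D=36  E=19  F=40  G=34
Turnaround times: A=1, B=26, C=18, D=30, E=11, F=31, G=22
Average turnaround = (1+26+18+30+11+31+22) / 7 = 139/7 = 19.86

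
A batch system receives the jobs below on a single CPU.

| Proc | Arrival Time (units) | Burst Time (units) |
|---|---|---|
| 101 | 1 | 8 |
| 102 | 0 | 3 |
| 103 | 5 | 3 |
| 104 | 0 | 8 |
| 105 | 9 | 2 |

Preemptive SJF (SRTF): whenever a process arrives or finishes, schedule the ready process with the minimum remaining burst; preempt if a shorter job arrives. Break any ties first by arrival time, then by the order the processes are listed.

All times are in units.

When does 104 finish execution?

16

Schedule: | 102 0-3 | 104 3-5 | 103 5-8 | 104 8-9 | 105 9-11 | 104 11-16 | 101 16-24 |
Completion: 101=24  102=3  103=8  104=16  105=11
Turnaround (C−A): 101=23  102=3  103=3  104=16  105=2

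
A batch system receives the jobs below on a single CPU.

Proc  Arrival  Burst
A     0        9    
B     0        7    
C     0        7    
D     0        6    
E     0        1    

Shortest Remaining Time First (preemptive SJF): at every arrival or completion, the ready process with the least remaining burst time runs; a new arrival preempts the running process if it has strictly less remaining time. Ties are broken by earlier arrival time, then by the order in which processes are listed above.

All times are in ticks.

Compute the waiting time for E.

0

Timeline: | E 0-1 | D 1-7 | B 7-14 | C 14-21 | A 21-30 |
Completion: A=30  B=14  C=21  D=7  E=1
Waiting(E) = turnaround − burst = 1 − 1 = 0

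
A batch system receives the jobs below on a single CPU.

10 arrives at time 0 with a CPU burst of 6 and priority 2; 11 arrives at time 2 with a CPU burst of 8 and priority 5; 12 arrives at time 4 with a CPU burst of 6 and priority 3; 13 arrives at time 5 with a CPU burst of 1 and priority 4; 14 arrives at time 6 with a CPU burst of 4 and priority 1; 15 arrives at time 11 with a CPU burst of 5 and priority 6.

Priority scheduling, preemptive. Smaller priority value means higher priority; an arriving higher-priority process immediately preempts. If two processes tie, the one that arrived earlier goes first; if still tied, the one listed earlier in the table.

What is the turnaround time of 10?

6

Gantt: | 10 0-6 | 14 6-10 | 12 10-16 | 13 16-17 | 11 17-25 | 15 25-30 |
Completion: 10=6  11=25  12=16  13=17  14=10  15=30
Turnaround (C−A): 10=6  11=23  12=12  13=12  14=4  15=19
Turnaround(10) = completion − arrival = 6 − 0 = 6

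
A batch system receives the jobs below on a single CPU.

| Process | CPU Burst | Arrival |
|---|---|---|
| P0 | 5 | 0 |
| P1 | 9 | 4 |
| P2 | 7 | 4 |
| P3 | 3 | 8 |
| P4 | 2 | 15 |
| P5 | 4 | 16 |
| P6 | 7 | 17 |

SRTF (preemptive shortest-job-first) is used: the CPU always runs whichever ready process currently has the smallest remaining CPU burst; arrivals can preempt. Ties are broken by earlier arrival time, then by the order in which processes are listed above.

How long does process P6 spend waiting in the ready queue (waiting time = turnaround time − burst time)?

Timeline: | P0 0-5 | P2 5-8 | P3 8-11 | P2 11-15 | P4 15-17 | P5 17-21 | P6 21-28 | P1 28-37 |
Completion: P0=5  P1=37  P2=15  P3=11  P4=17  P5=21  P6=28
Turnaround (C−A): P0=5  P1=33  P2=11  P3=3  P4=2  P5=5  P6=11
Waiting(P6) = turnaround − burst = 11 − 7 = 4

4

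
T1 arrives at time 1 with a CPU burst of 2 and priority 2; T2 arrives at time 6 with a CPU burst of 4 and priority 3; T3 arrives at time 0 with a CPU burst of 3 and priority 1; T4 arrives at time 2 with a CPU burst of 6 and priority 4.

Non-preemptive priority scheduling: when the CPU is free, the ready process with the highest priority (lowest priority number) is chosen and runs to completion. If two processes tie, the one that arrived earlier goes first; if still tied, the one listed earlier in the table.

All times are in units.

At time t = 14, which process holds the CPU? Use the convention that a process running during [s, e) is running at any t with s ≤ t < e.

Timeline: | T3 0-3 | T1 3-5 | T4 5-11 | T2 11-15 |
Completion: T1=5  T2=15  T3=3  T4=11
Turnaround (C−A): T1=4  T2=9  T3=3  T4=9

T2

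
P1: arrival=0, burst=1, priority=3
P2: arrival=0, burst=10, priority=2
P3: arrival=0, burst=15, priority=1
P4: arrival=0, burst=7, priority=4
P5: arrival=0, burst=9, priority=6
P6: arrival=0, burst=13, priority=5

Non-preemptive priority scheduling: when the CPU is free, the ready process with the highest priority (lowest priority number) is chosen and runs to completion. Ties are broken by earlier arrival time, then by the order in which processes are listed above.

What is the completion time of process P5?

Timeline: | P3 0-15 | P2 15-25 | P1 25-26 | P4 26-33 | P6 33-46 | P5 46-55 |
Completion: P1=26  P2=25  P3=15  P4=33  P5=55  P6=46

55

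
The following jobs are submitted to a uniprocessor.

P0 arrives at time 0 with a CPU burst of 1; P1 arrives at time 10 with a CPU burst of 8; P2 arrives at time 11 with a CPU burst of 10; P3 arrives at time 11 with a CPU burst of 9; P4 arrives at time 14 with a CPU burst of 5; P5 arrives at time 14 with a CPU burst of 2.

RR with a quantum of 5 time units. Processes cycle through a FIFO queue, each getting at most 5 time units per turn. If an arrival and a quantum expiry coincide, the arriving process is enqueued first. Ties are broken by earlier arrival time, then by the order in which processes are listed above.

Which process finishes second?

Gantt: | P0 0-1 | idle 1-10 | P1 10-15 | P2 15-20 | P3 20-25 | P4 25-30 | P5 30-32 | P1 32-35 | P2 35-40 | P3 40-44 |
Completion: P0=1  P1=35  P2=40  P3=44  P4=30  P5=32
Turnaround (C−A): P0=1  P1=25  P2=29  P3=33  P4=16  P5=18
Finish order: P0 → P4 → P5 → P1 → P2 → P3

P4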